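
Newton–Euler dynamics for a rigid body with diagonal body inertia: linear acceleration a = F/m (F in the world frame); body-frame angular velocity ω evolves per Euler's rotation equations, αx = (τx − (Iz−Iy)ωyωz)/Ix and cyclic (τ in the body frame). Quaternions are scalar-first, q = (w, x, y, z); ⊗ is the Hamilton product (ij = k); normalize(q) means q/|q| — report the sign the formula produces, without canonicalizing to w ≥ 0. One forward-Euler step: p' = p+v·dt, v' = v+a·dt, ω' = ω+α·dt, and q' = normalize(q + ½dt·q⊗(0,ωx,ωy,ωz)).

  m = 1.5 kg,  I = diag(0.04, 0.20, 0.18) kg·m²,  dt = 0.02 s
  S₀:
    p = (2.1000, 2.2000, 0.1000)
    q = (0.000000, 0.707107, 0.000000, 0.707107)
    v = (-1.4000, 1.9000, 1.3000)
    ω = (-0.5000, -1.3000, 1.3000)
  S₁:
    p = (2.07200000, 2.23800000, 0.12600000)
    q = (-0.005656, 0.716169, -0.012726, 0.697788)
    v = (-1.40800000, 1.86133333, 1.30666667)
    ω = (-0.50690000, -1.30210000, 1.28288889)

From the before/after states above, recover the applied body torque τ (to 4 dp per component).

τ = (0.0200, 0.0700, -0.0500)

rate change Δω = (-0.00690000, -0.00210000, -0.01711111)
ω₀×(Iω₀) = (0.0338, 0.0910, 0.1040)
I·α + gyro = (0.0200, 0.0700, -0.0500)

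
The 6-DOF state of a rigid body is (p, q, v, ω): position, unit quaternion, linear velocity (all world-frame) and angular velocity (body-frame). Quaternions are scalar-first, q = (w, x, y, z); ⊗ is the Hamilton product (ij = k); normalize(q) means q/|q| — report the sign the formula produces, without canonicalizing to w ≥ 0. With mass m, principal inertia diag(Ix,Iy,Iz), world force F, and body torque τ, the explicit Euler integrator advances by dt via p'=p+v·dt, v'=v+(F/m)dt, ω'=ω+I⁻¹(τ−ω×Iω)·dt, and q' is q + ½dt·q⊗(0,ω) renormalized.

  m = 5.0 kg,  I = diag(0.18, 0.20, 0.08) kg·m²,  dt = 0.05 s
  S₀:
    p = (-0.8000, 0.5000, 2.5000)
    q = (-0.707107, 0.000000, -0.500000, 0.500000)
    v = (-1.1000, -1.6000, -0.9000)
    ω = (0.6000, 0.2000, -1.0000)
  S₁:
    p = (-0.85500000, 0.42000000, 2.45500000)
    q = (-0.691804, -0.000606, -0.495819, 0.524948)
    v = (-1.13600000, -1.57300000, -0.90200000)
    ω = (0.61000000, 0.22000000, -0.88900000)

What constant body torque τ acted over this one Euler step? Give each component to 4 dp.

ω₁ − ω₀ = (0.01000000, 0.02000000, 0.11100000)
I·α + gyro = (0.0600, 0.0200, 0.1800)

τ = (0.0600, 0.0200, 0.1800)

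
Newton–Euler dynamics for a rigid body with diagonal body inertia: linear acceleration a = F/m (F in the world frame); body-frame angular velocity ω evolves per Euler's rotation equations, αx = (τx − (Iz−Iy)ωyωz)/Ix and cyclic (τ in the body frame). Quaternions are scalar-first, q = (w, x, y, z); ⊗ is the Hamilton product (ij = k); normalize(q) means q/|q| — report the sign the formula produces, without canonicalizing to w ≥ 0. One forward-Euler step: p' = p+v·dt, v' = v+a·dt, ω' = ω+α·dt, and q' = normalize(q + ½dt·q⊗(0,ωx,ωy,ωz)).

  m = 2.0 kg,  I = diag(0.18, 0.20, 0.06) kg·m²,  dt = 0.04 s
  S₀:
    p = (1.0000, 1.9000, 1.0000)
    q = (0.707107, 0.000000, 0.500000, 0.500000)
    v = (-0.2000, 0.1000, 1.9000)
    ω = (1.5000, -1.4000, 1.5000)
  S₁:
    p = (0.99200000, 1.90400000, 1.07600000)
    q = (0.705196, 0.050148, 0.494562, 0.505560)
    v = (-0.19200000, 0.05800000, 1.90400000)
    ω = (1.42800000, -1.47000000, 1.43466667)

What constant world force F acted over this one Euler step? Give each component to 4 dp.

F = (0.4000, -2.1000, 0.2000)

Δv = v₁−v₀ = (0.00800000, -0.04200000, 0.00400000)
m·(v₁−v₀)/dt = (0.4000, -2.1000, 0.2000)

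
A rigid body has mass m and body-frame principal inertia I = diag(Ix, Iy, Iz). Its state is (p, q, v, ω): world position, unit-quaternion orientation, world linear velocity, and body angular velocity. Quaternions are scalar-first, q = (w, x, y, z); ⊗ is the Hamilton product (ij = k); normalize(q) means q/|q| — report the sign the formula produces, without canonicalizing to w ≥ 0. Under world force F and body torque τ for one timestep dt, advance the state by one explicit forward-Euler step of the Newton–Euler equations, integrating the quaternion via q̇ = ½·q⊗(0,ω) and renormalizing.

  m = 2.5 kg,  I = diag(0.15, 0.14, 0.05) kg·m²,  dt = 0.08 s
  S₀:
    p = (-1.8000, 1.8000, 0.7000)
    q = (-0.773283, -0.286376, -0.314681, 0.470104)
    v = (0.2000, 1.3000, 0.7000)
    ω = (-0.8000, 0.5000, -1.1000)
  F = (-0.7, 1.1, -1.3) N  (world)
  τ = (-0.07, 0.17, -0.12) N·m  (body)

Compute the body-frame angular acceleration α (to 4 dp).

ω×(Iω) gyroscopic = (0.0495, 0.0880, 0.0040)
α = I⁻¹(τ − ω×Iω) = (-0.7967, 0.5857, -2.4800)

α = (-0.7967, 0.5857, -2.4800)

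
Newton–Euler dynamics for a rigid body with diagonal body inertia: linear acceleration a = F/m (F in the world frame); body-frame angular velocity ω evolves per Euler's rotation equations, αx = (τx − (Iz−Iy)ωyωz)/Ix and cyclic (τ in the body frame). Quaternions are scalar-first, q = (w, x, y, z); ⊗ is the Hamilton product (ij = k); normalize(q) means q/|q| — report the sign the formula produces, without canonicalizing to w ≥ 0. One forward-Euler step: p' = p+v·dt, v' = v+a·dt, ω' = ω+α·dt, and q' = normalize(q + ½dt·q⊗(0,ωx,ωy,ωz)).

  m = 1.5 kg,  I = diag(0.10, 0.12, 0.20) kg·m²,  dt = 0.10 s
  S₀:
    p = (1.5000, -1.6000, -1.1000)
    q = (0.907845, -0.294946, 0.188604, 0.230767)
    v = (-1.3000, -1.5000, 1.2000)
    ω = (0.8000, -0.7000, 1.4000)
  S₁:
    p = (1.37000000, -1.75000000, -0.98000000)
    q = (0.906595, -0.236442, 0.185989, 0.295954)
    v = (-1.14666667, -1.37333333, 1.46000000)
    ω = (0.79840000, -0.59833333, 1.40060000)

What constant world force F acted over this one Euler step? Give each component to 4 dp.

v₁ − v₀ = (0.15333333, 0.12666667, 0.26000000)
m·(v₁−v₀)/dt = (2.3000, 1.9000, 3.9000)

F = (2.3000, 1.9000, 3.9000)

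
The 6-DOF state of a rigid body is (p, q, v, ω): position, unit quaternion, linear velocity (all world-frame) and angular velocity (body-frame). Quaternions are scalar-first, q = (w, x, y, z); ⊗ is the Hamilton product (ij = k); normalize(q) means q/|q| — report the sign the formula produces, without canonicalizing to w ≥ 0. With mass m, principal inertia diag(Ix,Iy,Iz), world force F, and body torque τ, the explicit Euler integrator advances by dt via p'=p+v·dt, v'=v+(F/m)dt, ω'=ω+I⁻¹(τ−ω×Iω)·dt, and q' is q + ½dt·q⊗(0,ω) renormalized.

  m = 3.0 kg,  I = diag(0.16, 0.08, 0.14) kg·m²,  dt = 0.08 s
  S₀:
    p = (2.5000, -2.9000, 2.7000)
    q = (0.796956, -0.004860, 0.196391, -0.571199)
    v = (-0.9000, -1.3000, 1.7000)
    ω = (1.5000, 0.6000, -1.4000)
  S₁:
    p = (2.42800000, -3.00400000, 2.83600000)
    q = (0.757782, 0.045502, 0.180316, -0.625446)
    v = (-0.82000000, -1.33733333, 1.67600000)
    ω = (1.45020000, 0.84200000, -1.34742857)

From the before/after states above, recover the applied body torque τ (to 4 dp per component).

ω₁ − ω₀ = (-0.04980000, 0.24200000, 0.05257143)
precession coupling = (-0.0504, -0.0420, -0.0720)
I·α + gyro = (-0.1500, 0.2000, 0.0200)

τ = (-0.1500, 0.2000, 0.0200)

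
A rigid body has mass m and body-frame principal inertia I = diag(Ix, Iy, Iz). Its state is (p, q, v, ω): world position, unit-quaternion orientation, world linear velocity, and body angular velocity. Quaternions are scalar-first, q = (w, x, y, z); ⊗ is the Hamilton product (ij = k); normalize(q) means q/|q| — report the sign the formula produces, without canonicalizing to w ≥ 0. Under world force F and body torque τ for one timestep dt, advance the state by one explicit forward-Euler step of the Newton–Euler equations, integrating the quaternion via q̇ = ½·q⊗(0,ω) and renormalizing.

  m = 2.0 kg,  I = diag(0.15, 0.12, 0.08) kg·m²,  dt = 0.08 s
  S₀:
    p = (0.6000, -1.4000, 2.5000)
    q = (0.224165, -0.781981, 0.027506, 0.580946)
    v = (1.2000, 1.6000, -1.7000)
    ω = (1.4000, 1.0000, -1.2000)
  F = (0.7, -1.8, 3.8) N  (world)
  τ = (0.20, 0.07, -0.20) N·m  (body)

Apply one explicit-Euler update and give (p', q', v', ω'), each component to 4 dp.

p' = (0.6960, -1.2720, 2.3640)
q' = (0.2937, -0.7912, 0.0314, 0.5355)
v' = (1.2280, 1.5280, -1.5480)
ω' = (1.4811, 1.1251, -1.3580)

α = I⁻¹(τ − ω×Iω) = (1.0133, 1.5633, -1.9750)
ω + α·dt = (1.4811, 1.1251, -1.3580)
q⊗(0,ω) = (1.7644026, -0.3001222, 0.0991122, -1.0894874)
updated quaternion q' = (0.2937, -0.7912, 0.0314, 0.5355)
a = F/m = (0.3500, -0.9000, 1.9000)
p' = p + v·dt = (0.6960, -1.2720, 2.3640)
v' = v + a·dt = (1.2280, 1.5280, -1.5480)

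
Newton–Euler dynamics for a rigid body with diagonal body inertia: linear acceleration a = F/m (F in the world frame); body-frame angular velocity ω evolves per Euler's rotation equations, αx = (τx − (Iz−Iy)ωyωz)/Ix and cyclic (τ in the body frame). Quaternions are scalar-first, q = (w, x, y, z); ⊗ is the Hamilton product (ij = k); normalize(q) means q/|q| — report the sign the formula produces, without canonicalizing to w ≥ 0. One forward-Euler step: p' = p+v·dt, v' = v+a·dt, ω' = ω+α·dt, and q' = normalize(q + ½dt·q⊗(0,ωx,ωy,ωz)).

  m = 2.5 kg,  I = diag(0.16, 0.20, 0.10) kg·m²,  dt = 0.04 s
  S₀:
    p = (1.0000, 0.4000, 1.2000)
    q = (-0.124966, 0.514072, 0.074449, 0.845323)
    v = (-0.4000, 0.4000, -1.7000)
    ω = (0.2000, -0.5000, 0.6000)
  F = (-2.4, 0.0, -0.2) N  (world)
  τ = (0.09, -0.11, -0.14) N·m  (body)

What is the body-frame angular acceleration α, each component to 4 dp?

α = (0.3750, -0.5860, -1.3600)

precession coupling ω×(Iω) = (0.0300, 0.0072, -0.0040)
α = I⁻¹(τ − ω×Iω) = (0.3750, -0.5860, -1.3600)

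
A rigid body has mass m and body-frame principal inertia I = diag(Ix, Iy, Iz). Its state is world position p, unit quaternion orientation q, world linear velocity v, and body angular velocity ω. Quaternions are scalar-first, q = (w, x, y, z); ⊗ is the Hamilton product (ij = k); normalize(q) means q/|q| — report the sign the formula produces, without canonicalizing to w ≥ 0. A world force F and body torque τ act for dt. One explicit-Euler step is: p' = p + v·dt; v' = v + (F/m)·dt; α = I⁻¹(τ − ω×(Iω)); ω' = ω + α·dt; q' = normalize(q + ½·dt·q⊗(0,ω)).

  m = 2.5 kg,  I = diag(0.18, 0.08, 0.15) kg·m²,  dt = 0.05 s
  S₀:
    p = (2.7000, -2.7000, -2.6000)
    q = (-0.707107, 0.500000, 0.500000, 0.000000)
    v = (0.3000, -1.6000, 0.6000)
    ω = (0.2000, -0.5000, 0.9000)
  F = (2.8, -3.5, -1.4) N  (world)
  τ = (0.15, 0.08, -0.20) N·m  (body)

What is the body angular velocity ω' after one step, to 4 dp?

ω' = (0.2504, -0.4534, 0.8300)

ω×(Iω) gyroscopic = (-0.0315, 0.0054, 0.0100)
α = I⁻¹(τ − ω×Iω) = (1.0083, 0.9325, -1.4000)
new body rate ω' = (0.2504, -0.4534, 0.8300)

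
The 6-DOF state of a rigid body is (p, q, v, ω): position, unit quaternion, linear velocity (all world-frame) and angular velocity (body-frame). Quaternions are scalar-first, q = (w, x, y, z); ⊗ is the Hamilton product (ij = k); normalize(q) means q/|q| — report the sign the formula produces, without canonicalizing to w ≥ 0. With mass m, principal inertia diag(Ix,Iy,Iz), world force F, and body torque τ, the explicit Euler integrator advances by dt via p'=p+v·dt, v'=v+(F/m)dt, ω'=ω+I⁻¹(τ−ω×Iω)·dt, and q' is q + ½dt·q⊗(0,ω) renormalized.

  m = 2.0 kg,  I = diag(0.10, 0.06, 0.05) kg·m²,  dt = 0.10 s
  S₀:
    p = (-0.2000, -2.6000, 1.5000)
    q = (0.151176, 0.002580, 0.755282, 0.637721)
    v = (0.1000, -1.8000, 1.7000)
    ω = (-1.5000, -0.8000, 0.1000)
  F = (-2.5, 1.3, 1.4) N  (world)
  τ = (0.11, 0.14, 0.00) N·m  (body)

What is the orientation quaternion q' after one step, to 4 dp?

q⊗(0,ω) = (0.5443235, 0.3589410, -1.0777803, 1.1459766)
q + ½dt·q⊗(0,ω), renormalized = (0.1777, 0.0205, 0.6989, 0.6925)

q' = (0.1777, 0.0205, 0.6989, 0.6925)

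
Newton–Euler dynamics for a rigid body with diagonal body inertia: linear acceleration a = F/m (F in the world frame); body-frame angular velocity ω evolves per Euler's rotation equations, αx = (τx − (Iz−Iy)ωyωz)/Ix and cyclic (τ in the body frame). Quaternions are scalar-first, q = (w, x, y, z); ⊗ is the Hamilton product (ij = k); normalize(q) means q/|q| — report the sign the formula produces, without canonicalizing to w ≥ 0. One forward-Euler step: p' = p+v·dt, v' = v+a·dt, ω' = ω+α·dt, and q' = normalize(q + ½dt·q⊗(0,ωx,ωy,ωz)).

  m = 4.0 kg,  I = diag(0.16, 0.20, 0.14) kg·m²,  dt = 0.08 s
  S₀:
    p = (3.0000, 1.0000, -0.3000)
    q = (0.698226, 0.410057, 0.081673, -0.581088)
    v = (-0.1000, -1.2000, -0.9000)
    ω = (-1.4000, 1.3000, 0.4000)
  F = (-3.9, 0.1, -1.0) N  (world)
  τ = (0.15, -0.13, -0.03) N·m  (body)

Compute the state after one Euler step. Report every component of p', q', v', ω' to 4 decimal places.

p' = (2.9920, 0.9040, -0.3720)
q' = (0.7240, 0.4013, 0.1435, -0.5424)
v' = (-0.1780, -1.1980, -0.9200)
ω' = (-1.3094, 1.2525, 0.4245)

a = F/m = (-0.9750, 0.0250, -0.2500)
new position p' = (2.9920, 0.9040, -0.3720)
v' = v + a·dt = (-0.1780, -1.1980, -0.9200)
precession coupling ω×(Iω) = (-0.0312, -0.0112, -0.0728)
(τ − ω×Iω)/I = (1.1325, -0.5940, 0.3057)
ω + α·dt = (-1.3094, 1.2525, 0.4245)
Hamilton product q⊗(0,ω) = (0.7003401, -0.1894328, 1.5571942, 0.9267067)
q' = normalize(q + ½dt·q⊗(0,ω)) = (0.7240, 0.4013, 0.1435, -0.5424)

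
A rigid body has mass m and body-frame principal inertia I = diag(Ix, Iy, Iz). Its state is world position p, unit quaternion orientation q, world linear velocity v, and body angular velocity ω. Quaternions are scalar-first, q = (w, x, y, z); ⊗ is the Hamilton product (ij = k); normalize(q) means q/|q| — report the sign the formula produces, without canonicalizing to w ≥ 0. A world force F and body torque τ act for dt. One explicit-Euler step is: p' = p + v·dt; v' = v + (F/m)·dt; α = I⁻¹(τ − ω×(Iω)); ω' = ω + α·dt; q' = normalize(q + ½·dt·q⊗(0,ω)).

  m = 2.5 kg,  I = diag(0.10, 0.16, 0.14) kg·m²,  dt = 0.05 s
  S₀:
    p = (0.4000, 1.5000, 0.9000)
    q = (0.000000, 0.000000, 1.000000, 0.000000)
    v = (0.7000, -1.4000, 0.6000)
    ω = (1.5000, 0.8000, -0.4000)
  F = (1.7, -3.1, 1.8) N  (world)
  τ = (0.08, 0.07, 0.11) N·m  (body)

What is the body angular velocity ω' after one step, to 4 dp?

ω' = (1.5368, 0.8144, -0.3864)

precession coupling ω×(Iω) = (0.0064, 0.0240, 0.0720)
α = I⁻¹(τ − ω×Iω) = (0.7360, 0.2875, 0.2714)
ω' = ω + α·dt = (1.5368, 0.8144, -0.3864)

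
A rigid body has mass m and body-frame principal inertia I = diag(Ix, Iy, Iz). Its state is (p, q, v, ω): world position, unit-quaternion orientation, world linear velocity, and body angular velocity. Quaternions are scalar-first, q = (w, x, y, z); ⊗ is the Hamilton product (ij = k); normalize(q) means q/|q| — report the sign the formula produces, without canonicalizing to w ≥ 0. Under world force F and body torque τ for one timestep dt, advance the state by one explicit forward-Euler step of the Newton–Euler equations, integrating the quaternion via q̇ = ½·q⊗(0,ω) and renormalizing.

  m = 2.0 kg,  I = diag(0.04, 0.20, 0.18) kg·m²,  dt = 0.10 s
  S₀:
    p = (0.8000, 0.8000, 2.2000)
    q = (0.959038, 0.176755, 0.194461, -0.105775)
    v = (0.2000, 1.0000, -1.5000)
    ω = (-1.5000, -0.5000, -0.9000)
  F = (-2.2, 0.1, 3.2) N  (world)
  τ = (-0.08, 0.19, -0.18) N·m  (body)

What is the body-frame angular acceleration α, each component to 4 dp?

gyro term ω×Iω = (-0.0090, -0.1890, 0.1200)
(τ − ω×Iω)/I = (-1.7750, 1.8950, -1.6667)

α = (-1.7750, 1.8950, -1.6667)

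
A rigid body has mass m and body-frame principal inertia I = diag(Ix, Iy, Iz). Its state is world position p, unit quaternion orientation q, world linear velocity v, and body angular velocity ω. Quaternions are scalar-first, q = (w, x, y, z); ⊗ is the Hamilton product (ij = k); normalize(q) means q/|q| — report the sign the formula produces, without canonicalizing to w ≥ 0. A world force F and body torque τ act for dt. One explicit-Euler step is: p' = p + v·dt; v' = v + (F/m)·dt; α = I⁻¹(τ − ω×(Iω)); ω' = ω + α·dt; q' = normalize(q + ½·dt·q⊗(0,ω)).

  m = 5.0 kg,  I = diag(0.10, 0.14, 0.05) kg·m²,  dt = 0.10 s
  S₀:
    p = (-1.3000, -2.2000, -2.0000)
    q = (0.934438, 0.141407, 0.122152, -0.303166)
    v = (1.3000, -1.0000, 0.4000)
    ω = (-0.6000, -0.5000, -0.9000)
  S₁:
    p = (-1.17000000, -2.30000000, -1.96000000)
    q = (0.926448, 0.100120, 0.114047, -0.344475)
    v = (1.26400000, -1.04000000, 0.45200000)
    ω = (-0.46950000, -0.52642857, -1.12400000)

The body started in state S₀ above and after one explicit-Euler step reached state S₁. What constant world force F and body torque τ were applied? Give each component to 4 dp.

Δv = v₁−v₀ = (-0.03600000, -0.04000000, 0.05200000)
applied force F = (-1.8000, -2.0000, 2.6000)
rate change Δω = (0.13050000, -0.02642857, -0.22400000)
gyro term ω₀×Iω₀ = (-0.0405, 0.0270, 0.0120)
τ = I·(Δω/dt) + ω₀×(Iω₀) = (0.0900, -0.0100, -0.1000)

F = (-1.8000, -2.0000, 2.6000)
τ = (0.0900, -0.0100, -0.1000)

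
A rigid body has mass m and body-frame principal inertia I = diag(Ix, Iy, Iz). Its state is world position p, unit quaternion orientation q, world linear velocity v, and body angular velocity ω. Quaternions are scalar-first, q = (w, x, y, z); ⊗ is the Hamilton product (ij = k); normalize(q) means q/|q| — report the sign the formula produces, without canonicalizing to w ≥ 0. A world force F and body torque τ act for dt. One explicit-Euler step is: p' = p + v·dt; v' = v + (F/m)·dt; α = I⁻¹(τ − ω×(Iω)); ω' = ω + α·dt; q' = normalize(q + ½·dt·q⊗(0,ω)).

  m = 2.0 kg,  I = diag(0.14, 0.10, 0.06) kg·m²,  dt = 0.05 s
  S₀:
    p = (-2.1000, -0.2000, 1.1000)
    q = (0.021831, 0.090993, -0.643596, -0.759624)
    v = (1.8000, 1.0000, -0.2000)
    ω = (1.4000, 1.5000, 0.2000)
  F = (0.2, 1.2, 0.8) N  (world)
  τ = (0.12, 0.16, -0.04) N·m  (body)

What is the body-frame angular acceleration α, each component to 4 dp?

ω×(Iω) gyroscopic = (-0.0120, 0.0224, -0.0840)
angular accel α = (0.9429, 1.3760, 0.7333)

α = (0.9429, 1.3760, 0.7333)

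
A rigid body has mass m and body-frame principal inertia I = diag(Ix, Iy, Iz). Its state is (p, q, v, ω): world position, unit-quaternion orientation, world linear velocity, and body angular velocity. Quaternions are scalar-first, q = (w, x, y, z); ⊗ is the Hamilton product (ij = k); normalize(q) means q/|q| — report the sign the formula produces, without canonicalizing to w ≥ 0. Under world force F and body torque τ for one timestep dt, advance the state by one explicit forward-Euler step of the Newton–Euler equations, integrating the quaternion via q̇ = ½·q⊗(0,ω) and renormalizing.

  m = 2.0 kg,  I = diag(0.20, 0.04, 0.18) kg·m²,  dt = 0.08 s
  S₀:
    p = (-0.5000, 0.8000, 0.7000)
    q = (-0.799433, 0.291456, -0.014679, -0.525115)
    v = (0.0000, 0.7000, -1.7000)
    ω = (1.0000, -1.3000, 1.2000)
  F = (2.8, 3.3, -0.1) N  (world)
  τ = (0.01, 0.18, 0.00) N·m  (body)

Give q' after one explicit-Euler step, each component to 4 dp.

q' = (-0.7841, 0.2307, -0.0081, -0.5762)

Hamilton product q⊗(0,ω) = (0.3195993, -1.4996973, 0.1644007, -1.3235334)
q' = normalize(q + ½dt·q⊗(0,ω)) = (-0.7841, 0.2307, -0.0081, -0.5762)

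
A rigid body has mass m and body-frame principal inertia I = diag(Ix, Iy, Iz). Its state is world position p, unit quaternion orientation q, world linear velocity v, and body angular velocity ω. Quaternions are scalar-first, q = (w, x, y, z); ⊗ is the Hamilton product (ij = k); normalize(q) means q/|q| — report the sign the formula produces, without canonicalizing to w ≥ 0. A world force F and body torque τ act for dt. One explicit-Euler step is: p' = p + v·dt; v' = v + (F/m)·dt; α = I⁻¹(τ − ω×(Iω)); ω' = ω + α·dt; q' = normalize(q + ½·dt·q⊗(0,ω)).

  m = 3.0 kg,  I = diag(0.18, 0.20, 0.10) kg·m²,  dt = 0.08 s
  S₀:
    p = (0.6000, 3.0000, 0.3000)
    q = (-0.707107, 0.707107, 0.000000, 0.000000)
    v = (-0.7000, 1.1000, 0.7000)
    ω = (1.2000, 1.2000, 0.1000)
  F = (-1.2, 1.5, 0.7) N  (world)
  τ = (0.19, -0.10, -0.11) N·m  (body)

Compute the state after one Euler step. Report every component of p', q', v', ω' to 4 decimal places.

p' = (0.5440, 3.0880, 0.3560)
q' = (-0.7393, 0.6716, -0.0367, 0.0310)
v' = (-0.7320, 1.1400, 0.7187)
ω' = (1.2898, 1.1562, -0.0110)

gyro term ω×Iω = (-0.0120, 0.0096, 0.0288)
angular accel α = (1.1222, -0.5480, -1.3880)
new body rate ω' = (1.2898, 1.1562, -0.0110)
q⊗(0,ω) = (-0.8485284, -0.8485284, -0.9192391, 0.7778177)
q + ½dt·q⊗(0,ω), renormalized = (-0.7393, 0.6716, -0.0367, 0.0310)
a = F/m = (-0.4000, 0.5000, 0.2333)
p + v·dt = (0.5440, 3.0880, 0.3560)
v + (F/m)dt = (-0.7320, 1.1400, 0.7187)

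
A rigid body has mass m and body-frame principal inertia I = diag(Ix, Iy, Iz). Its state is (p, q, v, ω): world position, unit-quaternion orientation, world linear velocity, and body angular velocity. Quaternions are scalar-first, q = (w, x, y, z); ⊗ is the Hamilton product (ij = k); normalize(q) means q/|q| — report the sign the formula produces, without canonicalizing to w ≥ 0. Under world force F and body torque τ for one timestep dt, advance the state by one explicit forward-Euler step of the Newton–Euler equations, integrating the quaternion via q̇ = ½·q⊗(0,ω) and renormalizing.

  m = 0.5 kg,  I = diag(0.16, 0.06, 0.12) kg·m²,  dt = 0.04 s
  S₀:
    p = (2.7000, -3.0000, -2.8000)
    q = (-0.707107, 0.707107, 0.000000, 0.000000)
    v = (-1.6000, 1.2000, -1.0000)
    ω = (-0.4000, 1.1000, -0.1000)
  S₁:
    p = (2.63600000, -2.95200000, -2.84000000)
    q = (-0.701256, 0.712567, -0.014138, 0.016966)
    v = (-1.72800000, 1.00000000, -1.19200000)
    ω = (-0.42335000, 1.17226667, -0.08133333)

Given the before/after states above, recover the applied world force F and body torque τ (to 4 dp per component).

F = (-1.6000, -2.5000, -2.4000)
τ = (-0.1000, 0.1100, 0.1000)

velocity change Δv = (-0.12800000, -0.20000000, -0.19200000)
applied force F = (-1.6000, -2.5000, -2.4000)
rate change Δω = (-0.02335000, 0.07226667, 0.01866667)
gyro term ω₀×Iω₀ = (-0.0066, 0.0016, 0.0440)
I·α + gyro = (-0.1000, 0.1100, 0.1000)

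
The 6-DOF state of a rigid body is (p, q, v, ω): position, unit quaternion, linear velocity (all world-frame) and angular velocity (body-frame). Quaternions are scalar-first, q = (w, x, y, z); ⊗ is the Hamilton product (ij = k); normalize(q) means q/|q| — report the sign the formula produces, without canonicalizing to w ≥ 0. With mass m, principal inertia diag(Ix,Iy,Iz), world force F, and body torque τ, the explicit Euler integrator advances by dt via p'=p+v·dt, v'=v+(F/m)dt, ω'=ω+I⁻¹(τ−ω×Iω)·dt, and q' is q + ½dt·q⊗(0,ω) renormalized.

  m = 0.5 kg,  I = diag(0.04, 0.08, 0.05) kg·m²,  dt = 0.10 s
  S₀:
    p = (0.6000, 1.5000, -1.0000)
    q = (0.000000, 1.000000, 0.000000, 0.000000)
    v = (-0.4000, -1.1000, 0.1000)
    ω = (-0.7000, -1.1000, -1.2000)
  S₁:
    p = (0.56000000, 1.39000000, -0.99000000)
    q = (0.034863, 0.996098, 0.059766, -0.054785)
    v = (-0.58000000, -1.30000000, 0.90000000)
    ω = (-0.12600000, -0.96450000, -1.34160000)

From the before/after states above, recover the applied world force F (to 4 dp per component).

Δv = v₁−v₀ = (-0.18000000, -0.20000000, 0.80000000)
F = m·Δv/dt = (-0.9000, -1.0000, 4.0000)

F = (-0.9000, -1.0000, 4.0000)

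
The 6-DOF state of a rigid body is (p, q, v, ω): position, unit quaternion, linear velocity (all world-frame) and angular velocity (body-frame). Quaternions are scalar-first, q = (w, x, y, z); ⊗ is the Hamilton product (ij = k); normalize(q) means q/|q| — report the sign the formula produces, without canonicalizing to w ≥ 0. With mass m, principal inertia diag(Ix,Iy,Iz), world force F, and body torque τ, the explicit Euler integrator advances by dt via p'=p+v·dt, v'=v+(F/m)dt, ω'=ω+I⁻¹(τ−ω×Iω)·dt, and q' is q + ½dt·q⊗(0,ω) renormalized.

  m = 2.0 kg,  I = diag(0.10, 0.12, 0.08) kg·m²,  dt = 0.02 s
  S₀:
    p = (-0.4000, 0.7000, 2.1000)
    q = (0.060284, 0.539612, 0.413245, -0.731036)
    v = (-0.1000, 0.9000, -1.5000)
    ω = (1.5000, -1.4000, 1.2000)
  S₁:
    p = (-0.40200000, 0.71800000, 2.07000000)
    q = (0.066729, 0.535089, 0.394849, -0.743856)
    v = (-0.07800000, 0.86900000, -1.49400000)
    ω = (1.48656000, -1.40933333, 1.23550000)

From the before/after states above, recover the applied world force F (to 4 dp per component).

velocity change Δv = (0.02200000, -0.03100000, 0.00600000)
F = m·Δv/dt = (2.2000, -3.1000, 0.6000)

F = (2.2000, -3.1000, 0.6000)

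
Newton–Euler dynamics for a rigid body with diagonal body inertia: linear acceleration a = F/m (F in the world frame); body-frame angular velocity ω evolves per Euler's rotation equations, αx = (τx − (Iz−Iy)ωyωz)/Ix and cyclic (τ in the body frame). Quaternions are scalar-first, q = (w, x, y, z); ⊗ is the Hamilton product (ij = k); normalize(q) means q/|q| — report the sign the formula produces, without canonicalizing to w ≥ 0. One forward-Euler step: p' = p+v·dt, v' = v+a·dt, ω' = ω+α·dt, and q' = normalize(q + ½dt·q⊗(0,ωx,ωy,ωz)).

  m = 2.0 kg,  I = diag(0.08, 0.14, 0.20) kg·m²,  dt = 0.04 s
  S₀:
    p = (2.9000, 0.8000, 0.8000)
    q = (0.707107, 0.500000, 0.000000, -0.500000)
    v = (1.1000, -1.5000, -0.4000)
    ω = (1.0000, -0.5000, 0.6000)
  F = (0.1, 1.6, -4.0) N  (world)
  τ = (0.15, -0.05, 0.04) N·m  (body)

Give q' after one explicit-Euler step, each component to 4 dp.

q' = (0.7029, 0.5090, -0.0231, -0.4964)

Hamilton product q⊗(0,ω) = (-0.2000000, 0.4571070, -1.1535535, 0.1742642)
q' = normalize(q + ½dt·q⊗(0,ω)) = (0.7029, 0.5090, -0.0231, -0.4964)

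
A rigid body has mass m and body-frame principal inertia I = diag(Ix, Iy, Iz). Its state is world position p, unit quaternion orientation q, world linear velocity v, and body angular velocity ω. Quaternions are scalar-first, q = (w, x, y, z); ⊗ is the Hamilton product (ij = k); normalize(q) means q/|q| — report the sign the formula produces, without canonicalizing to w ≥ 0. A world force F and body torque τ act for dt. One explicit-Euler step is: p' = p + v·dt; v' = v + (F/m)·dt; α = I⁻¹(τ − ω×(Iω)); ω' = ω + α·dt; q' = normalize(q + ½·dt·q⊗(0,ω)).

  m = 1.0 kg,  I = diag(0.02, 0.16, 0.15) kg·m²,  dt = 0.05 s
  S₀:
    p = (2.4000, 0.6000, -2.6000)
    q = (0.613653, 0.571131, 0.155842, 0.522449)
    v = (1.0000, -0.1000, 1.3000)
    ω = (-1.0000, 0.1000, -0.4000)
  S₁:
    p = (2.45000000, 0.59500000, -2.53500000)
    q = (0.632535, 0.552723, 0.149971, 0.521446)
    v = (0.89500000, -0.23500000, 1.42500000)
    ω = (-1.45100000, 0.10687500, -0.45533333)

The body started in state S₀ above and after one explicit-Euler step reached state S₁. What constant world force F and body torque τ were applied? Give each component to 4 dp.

F = (-2.1000, -2.7000, 2.5000)
τ = (-0.1800, -0.0300, -0.1800)

velocity change Δv = (-0.10500000, -0.13500000, 0.12500000)
applied force F = (-2.1000, -2.7000, 2.5000)
Δω = ω₁−ω₀ = (-0.45100000, 0.00687500, -0.05533333)
ω₀×(Iω₀) = (0.0004, -0.0520, -0.0140)
applied torque τ = (-0.1800, -0.0300, -0.1800)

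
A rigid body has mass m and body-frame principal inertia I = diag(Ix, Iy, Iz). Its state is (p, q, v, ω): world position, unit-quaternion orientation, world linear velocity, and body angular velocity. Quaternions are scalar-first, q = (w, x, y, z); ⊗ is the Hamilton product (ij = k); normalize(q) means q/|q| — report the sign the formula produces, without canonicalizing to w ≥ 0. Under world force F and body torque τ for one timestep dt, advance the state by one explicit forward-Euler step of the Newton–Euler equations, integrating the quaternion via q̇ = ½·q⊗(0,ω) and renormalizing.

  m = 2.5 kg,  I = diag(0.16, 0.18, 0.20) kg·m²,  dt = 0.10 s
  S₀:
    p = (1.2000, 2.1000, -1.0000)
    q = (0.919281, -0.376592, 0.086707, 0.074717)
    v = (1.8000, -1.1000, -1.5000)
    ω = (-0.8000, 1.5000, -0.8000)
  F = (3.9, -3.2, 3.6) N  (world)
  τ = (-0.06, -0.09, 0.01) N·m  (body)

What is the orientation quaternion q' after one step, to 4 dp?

Hamilton product q⊗(0,ω) = (-0.3715605, -0.9168659, 1.0178743, -1.2309472)
updated quaternion q' = (0.8968, -0.4206, 0.1370, 0.0131)

q' = (0.8968, -0.4206, 0.1370, 0.0131)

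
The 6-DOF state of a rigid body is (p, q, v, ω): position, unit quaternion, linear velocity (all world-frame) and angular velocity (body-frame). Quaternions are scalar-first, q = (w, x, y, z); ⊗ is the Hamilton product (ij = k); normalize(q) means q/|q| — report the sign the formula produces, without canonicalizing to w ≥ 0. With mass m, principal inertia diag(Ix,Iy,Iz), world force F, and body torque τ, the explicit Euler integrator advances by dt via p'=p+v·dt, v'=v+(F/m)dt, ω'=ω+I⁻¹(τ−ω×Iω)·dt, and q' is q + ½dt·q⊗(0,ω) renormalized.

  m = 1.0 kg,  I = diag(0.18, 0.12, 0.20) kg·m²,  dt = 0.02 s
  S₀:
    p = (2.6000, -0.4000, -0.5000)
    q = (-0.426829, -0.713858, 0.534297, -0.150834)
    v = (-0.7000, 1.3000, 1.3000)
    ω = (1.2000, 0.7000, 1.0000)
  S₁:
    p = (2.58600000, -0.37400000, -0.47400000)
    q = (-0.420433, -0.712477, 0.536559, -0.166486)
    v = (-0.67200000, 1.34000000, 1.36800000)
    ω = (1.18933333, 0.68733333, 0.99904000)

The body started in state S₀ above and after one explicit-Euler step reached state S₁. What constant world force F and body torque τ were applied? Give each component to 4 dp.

F = (1.4000, 2.0000, 3.4000)
τ = (-0.0400, -0.1000, -0.0600)

velocity change Δv = (0.02800000, 0.04000000, 0.06800000)
m·(v₁−v₀)/dt = (1.4000, 2.0000, 3.4000)
ω₁ − ω₀ = (-0.01066667, -0.01266667, -0.00096000)
precession coupling = (0.0560, -0.0240, -0.0504)
I·α + gyro = (-0.0400, -0.1000, -0.0600)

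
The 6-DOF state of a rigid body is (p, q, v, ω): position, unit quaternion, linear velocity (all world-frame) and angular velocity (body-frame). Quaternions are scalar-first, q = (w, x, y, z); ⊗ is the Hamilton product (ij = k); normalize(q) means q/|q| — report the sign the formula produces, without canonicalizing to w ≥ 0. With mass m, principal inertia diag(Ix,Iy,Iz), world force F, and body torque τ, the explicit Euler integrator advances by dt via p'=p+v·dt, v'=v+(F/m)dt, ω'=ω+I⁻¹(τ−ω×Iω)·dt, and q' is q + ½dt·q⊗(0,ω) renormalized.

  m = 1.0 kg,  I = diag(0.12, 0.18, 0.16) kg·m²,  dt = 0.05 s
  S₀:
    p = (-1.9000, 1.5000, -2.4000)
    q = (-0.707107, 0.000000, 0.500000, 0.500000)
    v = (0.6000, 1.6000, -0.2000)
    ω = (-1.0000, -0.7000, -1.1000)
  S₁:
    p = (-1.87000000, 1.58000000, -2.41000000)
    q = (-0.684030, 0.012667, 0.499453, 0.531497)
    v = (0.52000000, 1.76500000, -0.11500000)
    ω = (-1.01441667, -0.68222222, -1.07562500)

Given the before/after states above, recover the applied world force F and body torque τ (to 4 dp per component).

F = (-1.6000, 3.3000, 1.7000)
τ = (-0.0500, 0.0200, 0.1200)

v₁ − v₀ = (-0.08000000, 0.16500000, 0.08500000)
m·(v₁−v₀)/dt = (-1.6000, 3.3000, 1.7000)
rate change Δω = (-0.01441667, 0.01777778, 0.02437500)
gyro term ω₀×Iω₀ = (-0.0154, -0.0440, 0.0420)
applied torque τ = (-0.0500, 0.0200, 0.1200)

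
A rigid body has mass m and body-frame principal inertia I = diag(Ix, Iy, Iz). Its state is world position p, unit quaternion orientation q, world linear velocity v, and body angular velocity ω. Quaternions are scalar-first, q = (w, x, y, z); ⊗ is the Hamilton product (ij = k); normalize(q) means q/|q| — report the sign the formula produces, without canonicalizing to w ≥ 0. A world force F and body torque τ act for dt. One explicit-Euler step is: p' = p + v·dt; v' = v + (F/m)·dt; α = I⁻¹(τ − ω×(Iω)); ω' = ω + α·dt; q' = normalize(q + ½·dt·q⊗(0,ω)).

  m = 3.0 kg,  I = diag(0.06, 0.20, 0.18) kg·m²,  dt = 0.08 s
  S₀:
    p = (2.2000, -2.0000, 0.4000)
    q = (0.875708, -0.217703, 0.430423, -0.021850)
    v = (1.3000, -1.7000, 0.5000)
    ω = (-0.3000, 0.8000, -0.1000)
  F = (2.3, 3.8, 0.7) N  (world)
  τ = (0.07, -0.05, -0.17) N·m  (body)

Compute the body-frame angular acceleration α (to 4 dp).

ω×(Iω) gyroscopic = (0.0016, -0.0036, -0.0336)
angular accel α = (1.1400, -0.2320, -0.7578)

α = (1.1400, -0.2320, -0.7578)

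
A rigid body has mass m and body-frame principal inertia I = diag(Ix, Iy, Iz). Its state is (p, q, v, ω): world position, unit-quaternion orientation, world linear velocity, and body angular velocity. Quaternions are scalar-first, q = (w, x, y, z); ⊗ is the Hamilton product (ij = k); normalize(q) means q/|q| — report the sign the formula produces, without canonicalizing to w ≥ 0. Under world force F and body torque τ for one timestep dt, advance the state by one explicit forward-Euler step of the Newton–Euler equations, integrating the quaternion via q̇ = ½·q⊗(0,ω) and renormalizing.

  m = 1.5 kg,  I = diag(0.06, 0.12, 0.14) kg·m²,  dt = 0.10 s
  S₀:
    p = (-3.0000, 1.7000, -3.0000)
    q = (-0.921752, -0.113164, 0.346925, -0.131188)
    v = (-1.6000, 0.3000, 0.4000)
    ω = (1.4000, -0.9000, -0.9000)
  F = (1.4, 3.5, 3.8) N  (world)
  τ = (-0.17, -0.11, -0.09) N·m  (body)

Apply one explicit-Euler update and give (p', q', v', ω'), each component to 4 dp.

linear accel F/m = (0.9333, 2.3333, 2.5333)
p + v·dt = (-3.1600, 1.7300, -2.9600)
v + (F/m)dt = (-1.5067, 0.5333, 0.6533)
(τ − ω×Iω)/I = (-3.1033, -1.7567, -0.1029)
ω' = ω + α·dt = (1.0897, -1.0757, -0.9103)
2q̇ = q⊗(0,ω) = (0.3525929, -1.7207545, 0.5440660, 0.4457294)
updated quaternion q' = (-0.9001, -0.1983, 0.3725, -0.1084)

p' = (-3.1600, 1.7300, -2.9600)
q' = (-0.9001, -0.1983, 0.3725, -0.1084)
v' = (-1.5067, 0.5333, 0.6533)
ω' = (1.0897, -1.0757, -0.9103)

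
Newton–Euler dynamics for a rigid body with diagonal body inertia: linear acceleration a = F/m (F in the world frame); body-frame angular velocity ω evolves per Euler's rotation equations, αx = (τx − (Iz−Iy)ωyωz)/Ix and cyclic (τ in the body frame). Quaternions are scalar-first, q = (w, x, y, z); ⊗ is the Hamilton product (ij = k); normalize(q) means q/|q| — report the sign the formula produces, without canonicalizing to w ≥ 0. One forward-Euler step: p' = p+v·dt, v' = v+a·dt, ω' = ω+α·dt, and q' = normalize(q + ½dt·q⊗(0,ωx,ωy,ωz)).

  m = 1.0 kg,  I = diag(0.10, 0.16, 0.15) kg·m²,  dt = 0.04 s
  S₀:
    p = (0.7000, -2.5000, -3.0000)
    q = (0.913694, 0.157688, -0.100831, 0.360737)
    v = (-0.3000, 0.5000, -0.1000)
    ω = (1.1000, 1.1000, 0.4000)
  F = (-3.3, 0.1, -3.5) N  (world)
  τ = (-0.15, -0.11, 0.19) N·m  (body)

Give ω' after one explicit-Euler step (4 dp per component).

ω' = (1.0418, 1.0780, 0.4313)

ω×(Iω) gyroscopic = (-0.0044, -0.0220, 0.0726)
α = I⁻¹(τ − ω×Iω) = (-1.4560, -0.5500, 0.7827)
ω' = ω + α·dt = (1.0418, 1.0780, 0.4313)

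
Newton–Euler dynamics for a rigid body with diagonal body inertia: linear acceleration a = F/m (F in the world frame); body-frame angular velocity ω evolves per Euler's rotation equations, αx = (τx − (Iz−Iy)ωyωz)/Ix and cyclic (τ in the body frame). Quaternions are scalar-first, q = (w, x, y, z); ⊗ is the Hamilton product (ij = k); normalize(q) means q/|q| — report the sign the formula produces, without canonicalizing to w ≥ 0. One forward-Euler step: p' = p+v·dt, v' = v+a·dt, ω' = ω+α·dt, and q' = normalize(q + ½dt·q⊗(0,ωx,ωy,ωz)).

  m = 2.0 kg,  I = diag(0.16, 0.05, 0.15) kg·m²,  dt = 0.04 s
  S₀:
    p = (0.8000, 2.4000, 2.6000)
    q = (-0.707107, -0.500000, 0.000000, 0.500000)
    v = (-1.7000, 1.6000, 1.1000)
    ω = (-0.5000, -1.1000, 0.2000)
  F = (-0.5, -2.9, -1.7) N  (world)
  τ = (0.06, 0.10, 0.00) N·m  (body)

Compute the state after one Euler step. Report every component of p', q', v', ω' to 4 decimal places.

linear accel F/m = (-0.2500, -1.4500, -0.8500)
new position p' = (0.7320, 2.4640, 2.6440)
v' = v + a·dt = (-1.7100, 1.5420, 1.0660)
α = I⁻¹(τ − ω×Iω) = (0.5125, 2.0200, 0.4033)
ω + α·dt = (-0.4795, -1.0192, 0.2161)
2q̇ = q⊗(0,ω) = (-0.3500000, 0.9035535, 0.6278177, 0.4085786)
q + ½dt·q⊗(0,ω), renormalized = (-0.7139, -0.4818, 0.0126, 0.5080)

p' = (0.7320, 2.4640, 2.6440)
q' = (-0.7139, -0.4818, 0.0126, 0.5080)
v' = (-1.7100, 1.5420, 1.0660)
ω' = (-0.4795, -1.0192, 0.2161)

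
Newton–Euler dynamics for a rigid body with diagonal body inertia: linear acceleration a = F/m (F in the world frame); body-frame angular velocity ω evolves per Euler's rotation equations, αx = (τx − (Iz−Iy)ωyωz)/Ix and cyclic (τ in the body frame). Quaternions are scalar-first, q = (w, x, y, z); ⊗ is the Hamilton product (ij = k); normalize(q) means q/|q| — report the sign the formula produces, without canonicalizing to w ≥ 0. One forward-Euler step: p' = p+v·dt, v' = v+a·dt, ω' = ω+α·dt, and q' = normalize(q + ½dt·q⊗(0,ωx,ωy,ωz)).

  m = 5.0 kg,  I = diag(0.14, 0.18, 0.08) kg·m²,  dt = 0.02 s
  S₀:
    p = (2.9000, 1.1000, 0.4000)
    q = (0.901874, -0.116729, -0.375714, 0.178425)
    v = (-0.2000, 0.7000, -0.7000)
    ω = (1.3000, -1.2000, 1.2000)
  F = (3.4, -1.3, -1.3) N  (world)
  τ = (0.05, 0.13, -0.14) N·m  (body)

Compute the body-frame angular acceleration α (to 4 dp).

α = (-0.6714, 0.2022, -0.9700)

ω×(Iω) gyroscopic = (0.1440, 0.0936, -0.0624)
α = I⁻¹(τ − ω×Iω) = (-0.6714, 0.2022, -0.9700)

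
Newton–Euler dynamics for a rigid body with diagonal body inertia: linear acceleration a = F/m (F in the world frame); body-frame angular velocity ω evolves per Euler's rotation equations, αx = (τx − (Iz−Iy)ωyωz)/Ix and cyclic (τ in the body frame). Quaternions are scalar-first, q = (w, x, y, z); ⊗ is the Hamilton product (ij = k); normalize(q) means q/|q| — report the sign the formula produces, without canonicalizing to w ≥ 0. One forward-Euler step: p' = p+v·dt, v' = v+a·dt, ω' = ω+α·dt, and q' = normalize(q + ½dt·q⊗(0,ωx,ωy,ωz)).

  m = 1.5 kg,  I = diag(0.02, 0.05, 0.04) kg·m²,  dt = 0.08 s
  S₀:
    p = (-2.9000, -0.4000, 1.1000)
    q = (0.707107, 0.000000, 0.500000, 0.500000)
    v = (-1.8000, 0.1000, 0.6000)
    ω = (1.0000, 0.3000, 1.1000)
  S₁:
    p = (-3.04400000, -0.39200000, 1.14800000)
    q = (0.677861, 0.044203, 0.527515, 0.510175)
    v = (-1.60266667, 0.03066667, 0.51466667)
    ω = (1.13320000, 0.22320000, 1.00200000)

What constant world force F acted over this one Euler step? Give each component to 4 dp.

Δv = v₁−v₀ = (0.19733333, -0.06933333, -0.08533333)
F = m·Δv/dt = (3.7000, -1.3000, -1.6000)

F = (3.7000, -1.3000, -1.6000)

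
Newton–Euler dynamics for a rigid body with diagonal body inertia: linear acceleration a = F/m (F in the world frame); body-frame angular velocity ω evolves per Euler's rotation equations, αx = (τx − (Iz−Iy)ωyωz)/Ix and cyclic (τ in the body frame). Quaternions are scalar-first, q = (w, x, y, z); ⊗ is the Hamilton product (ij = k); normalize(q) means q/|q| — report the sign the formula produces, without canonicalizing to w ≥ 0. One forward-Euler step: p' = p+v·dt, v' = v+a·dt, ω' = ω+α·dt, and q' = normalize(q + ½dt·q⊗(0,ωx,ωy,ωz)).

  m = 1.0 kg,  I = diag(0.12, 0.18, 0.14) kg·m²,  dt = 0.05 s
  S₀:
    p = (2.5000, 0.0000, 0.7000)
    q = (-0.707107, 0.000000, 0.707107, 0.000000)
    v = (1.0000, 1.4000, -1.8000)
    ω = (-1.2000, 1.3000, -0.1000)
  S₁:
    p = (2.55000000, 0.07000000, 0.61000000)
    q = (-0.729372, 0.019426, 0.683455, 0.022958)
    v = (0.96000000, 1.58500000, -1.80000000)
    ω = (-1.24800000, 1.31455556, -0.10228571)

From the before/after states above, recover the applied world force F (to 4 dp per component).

v₁ − v₀ = (-0.04000000, 0.18500000, 0.00000000)
m·(v₁−v₀)/dt = (-0.8000, 3.7000, 0.0000)

F = (-0.8000, 3.7000, 0.0000)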